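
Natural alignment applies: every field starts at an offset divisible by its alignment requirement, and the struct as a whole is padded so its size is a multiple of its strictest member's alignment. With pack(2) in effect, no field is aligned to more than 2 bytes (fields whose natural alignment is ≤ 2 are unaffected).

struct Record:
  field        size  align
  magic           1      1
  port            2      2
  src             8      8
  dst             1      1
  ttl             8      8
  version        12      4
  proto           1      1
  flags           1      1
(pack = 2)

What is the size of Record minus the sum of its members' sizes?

2

0..1  magic  (1B, 1-aligned)
1..2  -- padding (1B)
2..4  port  (2B, 2-aligned)
4..12  src  (8B, 2-aligned)
12..13  dst  (1B, 1-aligned)
13..14  -- padding (1B)
14..22  ttl  (8B, 2-aligned)
22..34  version  (12B, 2-aligned)
34..35  proto  (1B, 1-aligned)
35..36  flags  (1B, 1-aligned)
sizeof = 36, alignof = 2
data bytes 34, size 36 → padding 2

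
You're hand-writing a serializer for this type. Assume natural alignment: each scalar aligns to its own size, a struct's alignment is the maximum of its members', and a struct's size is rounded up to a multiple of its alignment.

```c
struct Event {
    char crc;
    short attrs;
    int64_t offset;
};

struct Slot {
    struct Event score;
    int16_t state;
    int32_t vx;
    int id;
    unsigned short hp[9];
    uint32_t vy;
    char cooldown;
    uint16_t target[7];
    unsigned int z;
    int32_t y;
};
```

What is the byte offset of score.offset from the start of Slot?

Event: 0..1  crc  (1B, 1-aligned); 1..2  -- padding (1B); 2..4  attrs  (2B, 2-aligned); 4..8  -- padding (4B); 8..16  offset  (8B, 8-aligned); sizeof = 16, alignof = 8
0..16  score  (16B, 8-aligned)
within Event: offset at 8
0 + 8 = 8

8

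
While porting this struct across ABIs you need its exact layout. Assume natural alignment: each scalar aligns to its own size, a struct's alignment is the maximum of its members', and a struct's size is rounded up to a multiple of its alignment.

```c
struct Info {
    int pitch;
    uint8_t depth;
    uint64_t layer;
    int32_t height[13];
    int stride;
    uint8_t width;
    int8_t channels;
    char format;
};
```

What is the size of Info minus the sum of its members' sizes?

0..4  pitch  (4B, 4-aligned)
4..5  depth  (1B, 1-aligned)
5..8  -- padding (3B)
8..16  layer  (8B, 8-aligned)
16..68  height  (52B, 4-aligned)
68..72  stride  (4B, 4-aligned)
72..73  width  (1B, 1-aligned)
73..74  channels  (1B, 1-aligned)
74..75  format  (1B, 1-aligned)
75..80  -- tail padding (5B)
sizeof = 80, alignof = 8
data bytes 72, size 80 → padding 8

8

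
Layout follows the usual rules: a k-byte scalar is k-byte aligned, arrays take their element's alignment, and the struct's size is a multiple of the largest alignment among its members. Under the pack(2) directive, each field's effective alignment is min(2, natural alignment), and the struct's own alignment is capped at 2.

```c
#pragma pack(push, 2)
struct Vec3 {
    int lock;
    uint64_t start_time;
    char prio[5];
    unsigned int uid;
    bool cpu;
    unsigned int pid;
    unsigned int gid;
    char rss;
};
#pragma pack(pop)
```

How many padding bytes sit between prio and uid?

1

lock at 0 (size 4, align 2) → ends 4
start_time at 4 (size 8, align 2) → ends 12
prio at 12 (size 5, align 1) → ends 17
pad 1 to align 2 for uid
uid at 18 (size 4, align 2) → ends 22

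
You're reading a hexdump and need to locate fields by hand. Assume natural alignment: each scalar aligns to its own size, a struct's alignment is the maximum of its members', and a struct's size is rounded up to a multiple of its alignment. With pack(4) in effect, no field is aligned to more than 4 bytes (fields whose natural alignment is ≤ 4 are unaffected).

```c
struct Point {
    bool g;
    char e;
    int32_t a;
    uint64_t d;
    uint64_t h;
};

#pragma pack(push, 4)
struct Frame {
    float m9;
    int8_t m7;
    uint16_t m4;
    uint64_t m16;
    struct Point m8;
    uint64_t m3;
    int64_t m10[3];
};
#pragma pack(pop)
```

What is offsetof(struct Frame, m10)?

48

Point: g at 0 (size 1, align 1) → ends 1; e at 1 (size 1, align 1) → ends 2; pad 2 to align 4 for a; a at 4 (size 4, align 4) → ends 8; d at 8 (size 8, align 8) → ends 16; h at 16 (size 8, align 8) → ends 24; total 24 bytes, alignment 8
m9 at 0 (size 4, align 4) → ends 4
m7 at 4 (size 1, align 1) → ends 5
pad 1 to align 2 for m4
m4 at 6 (size 2, align 2) → ends 8
m16 at 8 (size 8, align 4) → ends 16
m8 at 16 (size 24, align 4) → ends 40
m3 at 40 (size 8, align 4) → ends 48
m10 at 48 (size 24, align 4) → ends 72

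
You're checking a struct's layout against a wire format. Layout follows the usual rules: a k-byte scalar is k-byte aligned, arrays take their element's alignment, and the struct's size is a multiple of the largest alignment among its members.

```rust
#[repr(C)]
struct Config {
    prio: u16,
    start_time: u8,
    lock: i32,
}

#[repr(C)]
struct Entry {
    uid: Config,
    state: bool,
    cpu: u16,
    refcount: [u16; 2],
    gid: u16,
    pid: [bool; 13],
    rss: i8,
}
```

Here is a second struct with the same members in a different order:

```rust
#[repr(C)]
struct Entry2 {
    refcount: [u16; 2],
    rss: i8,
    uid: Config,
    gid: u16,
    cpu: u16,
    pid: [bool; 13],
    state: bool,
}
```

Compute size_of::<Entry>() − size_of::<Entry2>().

Config: prio at 0 (size 2, align 2) → ends 2; start_time at 2 (size 1, align 1) → ends 3; pad 1 to align 4 for lock; lock at 4 (size 4, align 4) → ends 8; total 8 bytes, alignment 4
uid at 0 (size 8, align 4) → ends 8
state at 8 (size 1, align 1) → ends 9
pad 1 to align 2 for cpu
cpu at 10 (size 2, align 2) → ends 12
refcount at 12 (size 4, align 2) → ends 16
gid at 16 (size 2, align 2) → ends 18
pid at 18 (size 13, align 1) → ends 31
rss at 31 (size 1, align 1) → ends 32
total 32 bytes, alignment 4
— Entry2 —
refcount at 0 (size 4, align 2) → ends 4
rss at 4 (size 1, align 1) → ends 5
pad 3 to align 4 for uid
uid at 8 (size 8, align 4) → ends 16
gid at 16 (size 2, align 2) → ends 18
cpu at 18 (size 2, align 2) → ends 20
pid at 20 (size 13, align 1) → ends 33
state at 33 (size 1, align 1) → ends 34
tail pad 2 to reach multiple of 4
total 36 bytes, alignment 4
32 − 36 = -4

-4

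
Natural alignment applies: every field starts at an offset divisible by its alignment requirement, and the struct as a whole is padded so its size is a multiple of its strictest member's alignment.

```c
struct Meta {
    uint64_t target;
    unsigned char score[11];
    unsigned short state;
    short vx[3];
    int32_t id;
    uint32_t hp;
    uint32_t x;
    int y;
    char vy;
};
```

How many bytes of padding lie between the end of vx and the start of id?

@0: target [8B, align 8] → 8
@8: score [11B, align 1] → 19
+1 pad (align 2)
@20: state [2B, align 2] → 22
@22: vx [6B, align 2] → 28
@28: id [4B, align 4] → 32

0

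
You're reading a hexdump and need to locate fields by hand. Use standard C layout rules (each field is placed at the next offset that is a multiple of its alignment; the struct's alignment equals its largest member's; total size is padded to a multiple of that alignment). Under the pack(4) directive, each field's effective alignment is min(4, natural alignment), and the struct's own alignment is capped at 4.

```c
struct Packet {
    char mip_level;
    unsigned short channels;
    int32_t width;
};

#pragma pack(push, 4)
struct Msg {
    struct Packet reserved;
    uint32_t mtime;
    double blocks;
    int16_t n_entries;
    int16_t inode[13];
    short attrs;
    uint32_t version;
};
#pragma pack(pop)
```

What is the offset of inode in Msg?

Packet: mip_level at 0 (size 1, align 1) → ends 1; pad 1 to align 2 for channels; channels at 2 (size 2, align 2) → ends 4; width at 4 (size 4, align 4) → ends 8; total 8 bytes, alignment 4
reserved at 0 (size 8, align 4) → ends 8
mtime at 8 (size 4, align 4) → ends 12
blocks at 12 (size 8, align 4) → ends 20
n_entries at 20 (size 2, align 2) → ends 22
inode at 22 (size 26, align 2) → ends 48

22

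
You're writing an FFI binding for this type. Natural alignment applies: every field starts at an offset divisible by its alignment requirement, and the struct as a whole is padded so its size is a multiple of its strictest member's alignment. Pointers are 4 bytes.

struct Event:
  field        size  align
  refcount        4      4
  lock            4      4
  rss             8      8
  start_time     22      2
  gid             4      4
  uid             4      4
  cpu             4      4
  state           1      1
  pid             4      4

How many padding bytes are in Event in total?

9

refcount at 0 (size 4, align 4) → ends 4
lock at 4 (size 4, align 4) → ends 8
rss at 8 (size 8, align 8) → ends 16
start_time at 16 (size 22, align 2) → ends 38
pad 2 to align 4 for gid
gid at 40 (size 4, align 4) → ends 44
uid at 44 (size 4, align 4) → ends 48
cpu at 48 (size 4, align 4) → ends 52
state at 52 (size 1, align 1) → ends 53
pad 3 to align 4 for pid
pid at 56 (size 4, align 4) → ends 60
tail pad 4 to reach multiple of 8
total 64 bytes, alignment 8
data bytes 55, size 64 → padding 9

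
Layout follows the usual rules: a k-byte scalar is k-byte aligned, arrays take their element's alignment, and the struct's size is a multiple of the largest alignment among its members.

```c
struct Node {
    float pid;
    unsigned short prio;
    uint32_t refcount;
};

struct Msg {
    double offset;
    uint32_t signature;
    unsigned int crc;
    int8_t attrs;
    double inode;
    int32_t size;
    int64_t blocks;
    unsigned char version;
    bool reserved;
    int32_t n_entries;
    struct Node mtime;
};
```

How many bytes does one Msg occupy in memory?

Node: @0: pid [4B, align 4] → 4; @4: prio [2B, align 2] → 6; +2 pad (align 4); @8: refcount [4B, align 4] → 12; size 12, align 4
@0: offset [8B, align 8] → 8
@8: signature [4B, align 4] → 12
@12: crc [4B, align 4] → 16
@16: attrs [1B, align 1] → 17
+7 pad (align 8)
@24: inode [8B, align 8] → 32
@32: size [4B, align 4] → 36
+4 pad (align 8)
@40: blocks [8B, align 8] → 48
@48: version [1B, align 1] → 49
@49: reserved [1B, align 1] → 50
+2 pad (align 4)
@52: n_entries [4B, align 4] → 56
@56: mtime [12B, align 4] → 68
+4 tail pad (align 8)
size 72, align 8

72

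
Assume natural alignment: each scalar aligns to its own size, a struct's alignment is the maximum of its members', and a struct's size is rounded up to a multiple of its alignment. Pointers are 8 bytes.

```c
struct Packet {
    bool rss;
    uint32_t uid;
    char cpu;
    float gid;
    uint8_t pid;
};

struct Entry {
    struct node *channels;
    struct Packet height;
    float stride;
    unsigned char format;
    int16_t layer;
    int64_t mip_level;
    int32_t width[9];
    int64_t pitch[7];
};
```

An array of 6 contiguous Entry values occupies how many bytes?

Packet: rss at 0 (size 1, align 1) → ends 1; pad 3 to align 4 for uid; uid at 4 (size 4, align 4) → ends 8; cpu at 8 (size 1, align 1) → ends 9; pad 3 to align 4 for gid; gid at 12 (size 4, align 4) → ends 16; pid at 16 (size 1, align 1) → ends 17; tail pad 3 to reach multiple of 4; total 20 bytes, alignment 4
channels at 0 (size 8, align 8) → ends 8
height at 8 (size 20, align 4) → ends 28
stride at 28 (size 4, align 4) → ends 32
format at 32 (size 1, align 1) → ends 33
pad 1 to align 2 for layer
layer at 34 (size 2, align 2) → ends 36
pad 4 to align 8 for mip_level
mip_level at 40 (size 8, align 8) → ends 48
width at 48 (size 36, align 4) → ends 84
pad 4 to align 8 for pitch
pitch at 88 (size 56, align 8) → ends 144
total 144 bytes, alignment 8
array of 6: 6 × 144 = 864

864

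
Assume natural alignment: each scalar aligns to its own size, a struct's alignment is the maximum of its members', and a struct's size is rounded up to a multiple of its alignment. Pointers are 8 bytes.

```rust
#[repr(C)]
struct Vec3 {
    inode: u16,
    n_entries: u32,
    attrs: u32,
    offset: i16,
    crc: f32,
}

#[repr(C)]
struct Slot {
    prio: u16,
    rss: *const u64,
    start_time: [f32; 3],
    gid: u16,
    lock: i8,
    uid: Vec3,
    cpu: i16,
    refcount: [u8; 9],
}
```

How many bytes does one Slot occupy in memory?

Vec3: 0..2  inode  (2B, 2-aligned); 2..4  -- padding (2B); 4..8  n_entries  (4B, 4-aligned); 8..12  attrs  (4B, 4-aligned); 12..14  offset  (2B, 2-aligned); 14..16  -- padding (2B); 16..20  crc  (4B, 4-aligned); sizeof = 20, alignof = 4
0..2  prio  (2B, 2-aligned)
2..8  -- padding (6B)
8..16  rss  (8B, 8-aligned)
16..28  start_time  (12B, 4-aligned)
28..30  gid  (2B, 2-aligned)
30..31  lock  (1B, 1-aligned)
31..32  -- padding (1B)
32..52  uid  (20B, 4-aligned)
52..54  cpu  (2B, 2-aligned)
54..63  refcount  (9B, 1-aligned)
63..64  -- tail padding (1B)
sizeof = 64, alignof = 8

64 bytes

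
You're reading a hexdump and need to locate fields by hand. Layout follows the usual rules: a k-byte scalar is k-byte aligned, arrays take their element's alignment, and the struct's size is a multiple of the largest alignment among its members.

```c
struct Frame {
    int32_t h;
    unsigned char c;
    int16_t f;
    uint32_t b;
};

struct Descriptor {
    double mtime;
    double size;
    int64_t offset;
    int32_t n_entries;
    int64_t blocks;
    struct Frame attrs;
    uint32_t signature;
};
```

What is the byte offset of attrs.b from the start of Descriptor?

Frame: 0..4  h  (4B, 4-aligned); 4..5  c  (1B, 1-aligned); 5..6  -- padding (1B); 6..8  f  (2B, 2-aligned); 8..12  b  (4B, 4-aligned); sizeof = 12, alignof = 4
0..8  mtime  (8B, 8-aligned)
8..16  size  (8B, 8-aligned)
16..24  offset  (8B, 8-aligned)
24..28  n_entries  (4B, 4-aligned)
28..32  -- padding (4B)
32..40  blocks  (8B, 8-aligned)
40..52  attrs  (12B, 4-aligned)
within Frame: b at 8
40 + 8 = 48

48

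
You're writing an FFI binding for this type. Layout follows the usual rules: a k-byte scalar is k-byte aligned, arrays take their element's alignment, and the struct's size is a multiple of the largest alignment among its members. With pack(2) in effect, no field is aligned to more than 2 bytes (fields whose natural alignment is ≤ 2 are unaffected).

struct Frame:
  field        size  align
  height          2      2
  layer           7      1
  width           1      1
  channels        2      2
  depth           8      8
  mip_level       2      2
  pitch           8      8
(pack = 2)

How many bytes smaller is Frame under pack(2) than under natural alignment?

natural layout:
  height at 0 (size 2, align 2) → ends 2
  layer at 2 (size 7, align 1) → ends 9
  width at 9 (size 1, align 1) → ends 10
  channels at 10 (size 2, align 2) → ends 12
  pad 4 to align 8 for depth
  depth at 16 (size 8, align 8) → ends 24
  mip_level at 24 (size 2, align 2) → ends 26
  pad 6 to align 8 for pitch
  pitch at 32 (size 8, align 8) → ends 40
  total 40 bytes, alignment 8
packed(2) layout:
  height at 0 (size 2, align 2) → ends 2
  layer at 2 (size 7, align 1) → ends 9
  width at 9 (size 1, align 1) → ends 10
  channels at 10 (size 2, align 2) → ends 12
  depth at 12 (size 8, align 2) → ends 20
  mip_level at 20 (size 2, align 2) → ends 22
  pitch at 22 (size 8, align 2) → ends 30
  total 30 bytes, alignment 2
40 − 30 = 10

10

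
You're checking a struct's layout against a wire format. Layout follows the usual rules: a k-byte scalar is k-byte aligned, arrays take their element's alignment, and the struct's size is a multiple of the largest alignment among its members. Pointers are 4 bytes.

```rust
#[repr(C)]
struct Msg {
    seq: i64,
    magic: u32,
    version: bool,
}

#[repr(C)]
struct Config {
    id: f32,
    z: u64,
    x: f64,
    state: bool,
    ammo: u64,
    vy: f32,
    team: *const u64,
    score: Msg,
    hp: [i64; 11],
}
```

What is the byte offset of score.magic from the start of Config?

56

Msg: 0..8  seq  (8B, 8-aligned); 8..12  magic  (4B, 4-aligned); 12..13  version  (1B, 1-aligned); 13..16  -- tail padding (3B); sizeof = 16, alignof = 8
0..4  id  (4B, 4-aligned)
4..8  -- padding (4B)
8..16  z  (8B, 8-aligned)
16..24  x  (8B, 8-aligned)
24..25  state  (1B, 1-aligned)
25..32  -- padding (7B)
32..40  ammo  (8B, 8-aligned)
40..44  vy  (4B, 4-aligned)
44..48  team  (4B, 4-aligned)
48..64  score  (16B, 8-aligned)
within Msg: magic at 8
48 + 8 = 56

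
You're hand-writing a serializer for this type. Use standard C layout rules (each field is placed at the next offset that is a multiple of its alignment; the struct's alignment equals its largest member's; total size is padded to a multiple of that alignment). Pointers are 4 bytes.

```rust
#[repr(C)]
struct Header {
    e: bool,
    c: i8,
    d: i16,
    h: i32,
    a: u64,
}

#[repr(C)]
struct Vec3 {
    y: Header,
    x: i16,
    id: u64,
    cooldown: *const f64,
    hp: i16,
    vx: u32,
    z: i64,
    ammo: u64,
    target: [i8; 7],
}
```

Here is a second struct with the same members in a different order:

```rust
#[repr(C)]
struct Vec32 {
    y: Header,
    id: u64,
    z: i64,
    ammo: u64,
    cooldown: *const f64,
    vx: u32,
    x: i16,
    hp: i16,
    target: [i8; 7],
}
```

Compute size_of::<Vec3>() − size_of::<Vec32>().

8

Header: e at 0 (size 1, align 1) → ends 1; c at 1 (size 1, align 1) → ends 2; d at 2 (size 2, align 2) → ends 4; h at 4 (size 4, align 4) → ends 8; a at 8 (size 8, align 8) → ends 16; total 16 bytes, alignment 8
y at 0 (size 16, align 8) → ends 16
x at 16 (size 2, align 2) → ends 18
pad 6 to align 8 for id
id at 24 (size 8, align 8) → ends 32
cooldown at 32 (size 4, align 4) → ends 36
hp at 36 (size 2, align 2) → ends 38
pad 2 to align 4 for vx
vx at 40 (size 4, align 4) → ends 44
pad 4 to align 8 for z
z at 48 (size 8, align 8) → ends 56
ammo at 56 (size 8, align 8) → ends 64
target at 64 (size 7, align 1) → ends 71
tail pad 1 to reach multiple of 8
total 72 bytes, alignment 8
— Vec32 —
y at 0 (size 16, align 8) → ends 16
id at 16 (size 8, align 8) → ends 24
z at 24 (size 8, align 8) → ends 32
ammo at 32 (size 8, align 8) → ends 40
cooldown at 40 (size 4, align 4) → ends 44
vx at 44 (size 4, align 4) → ends 48
x at 48 (size 2, align 2) → ends 50
hp at 50 (size 2, align 2) → ends 52
target at 52 (size 7, align 1) → ends 59
tail pad 5 to reach multiple of 8
total 64 bytes, alignment 8
72 − 64 = 8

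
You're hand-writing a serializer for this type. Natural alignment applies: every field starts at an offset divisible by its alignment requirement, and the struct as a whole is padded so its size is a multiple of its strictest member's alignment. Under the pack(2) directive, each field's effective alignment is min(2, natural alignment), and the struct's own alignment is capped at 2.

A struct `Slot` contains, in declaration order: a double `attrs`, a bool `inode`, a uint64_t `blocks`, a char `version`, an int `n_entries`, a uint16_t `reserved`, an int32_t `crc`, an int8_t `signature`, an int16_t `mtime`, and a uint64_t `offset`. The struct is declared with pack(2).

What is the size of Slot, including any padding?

42

0..8  attrs  (8B, 2-aligned)
8..9  inode  (1B, 1-aligned)
9..10  -- padding (1B)
10..18  blocks  (8B, 2-aligned)
18..19  version  (1B, 1-aligned)
19..20  -- padding (1B)
20..24  n_entries  (4B, 2-aligned)
24..26  reserved  (2B, 2-aligned)
26..30  crc  (4B, 2-aligned)
30..31  signature  (1B, 1-aligned)
31..32  -- padding (1B)
32..34  mtime  (2B, 2-aligned)
34..42  offset  (8B, 2-aligned)
sizeof = 42, alignof = 2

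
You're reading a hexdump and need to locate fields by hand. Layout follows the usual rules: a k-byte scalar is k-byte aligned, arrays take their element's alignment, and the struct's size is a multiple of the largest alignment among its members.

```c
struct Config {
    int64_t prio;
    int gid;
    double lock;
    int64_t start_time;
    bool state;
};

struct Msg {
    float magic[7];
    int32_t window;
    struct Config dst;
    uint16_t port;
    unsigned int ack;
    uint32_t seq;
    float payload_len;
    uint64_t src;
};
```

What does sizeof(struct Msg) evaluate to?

96

Config: 0..8  prio  (8B, 8-aligned); 8..12  gid  (4B, 4-aligned); 12..16  -- padding (4B); 16..24  lock  (8B, 8-aligned); 24..32  start_time  (8B, 8-aligned); 32..33  state  (1B, 1-aligned); 33..40  -- tail padding (7B); sizeof = 40, alignof = 8
0..28  magic  (28B, 4-aligned)
28..32  window  (4B, 4-aligned)
32..72  dst  (40B, 8-aligned)
72..74  port  (2B, 2-aligned)
74..76  -- padding (2B)
76..80  ack  (4B, 4-aligned)
80..84  seq  (4B, 4-aligned)
84..88  payload_len  (4B, 4-aligned)
88..96  src  (8B, 8-aligned)
sizeof = 96, alignof = 8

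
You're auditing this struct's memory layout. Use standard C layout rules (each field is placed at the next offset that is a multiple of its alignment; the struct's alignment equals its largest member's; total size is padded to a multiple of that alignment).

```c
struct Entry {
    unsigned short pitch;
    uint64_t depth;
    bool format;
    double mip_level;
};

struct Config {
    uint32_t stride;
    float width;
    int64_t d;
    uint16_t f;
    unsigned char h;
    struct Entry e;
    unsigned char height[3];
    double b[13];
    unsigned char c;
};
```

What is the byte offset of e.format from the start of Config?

Entry: 0..2  pitch  (2B, 2-aligned); 2..8  -- padding (6B); 8..16  depth  (8B, 8-aligned); 16..17  format  (1B, 1-aligned); 17..24  -- padding (7B); 24..32  mip_level  (8B, 8-aligned); sizeof = 32, alignof = 8
0..4  stride  (4B, 4-aligned)
4..8  width  (4B, 4-aligned)
8..16  d  (8B, 8-aligned)
16..18  f  (2B, 2-aligned)
18..19  h  (1B, 1-aligned)
19..24  -- padding (5B)
24..56  e  (32B, 8-aligned)
within Entry: format at 16
24 + 16 = 40

40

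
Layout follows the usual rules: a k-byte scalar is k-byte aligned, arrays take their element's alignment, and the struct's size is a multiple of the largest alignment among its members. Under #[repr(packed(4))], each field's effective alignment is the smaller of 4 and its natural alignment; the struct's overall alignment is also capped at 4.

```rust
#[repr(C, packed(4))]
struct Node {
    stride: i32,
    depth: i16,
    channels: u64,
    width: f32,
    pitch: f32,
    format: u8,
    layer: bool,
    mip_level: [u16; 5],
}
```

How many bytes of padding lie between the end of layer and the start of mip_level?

0..4  stride  (4B, 4-aligned)
4..6  depth  (2B, 2-aligned)
6..8  -- padding (2B)
8..16  channels  (8B, 4-aligned)
16..20  width  (4B, 4-aligned)
20..24  pitch  (4B, 4-aligned)
24..25  format  (1B, 1-aligned)
25..26  layer  (1B, 1-aligned)
26..36  mip_level  (10B, 2-aligned)

0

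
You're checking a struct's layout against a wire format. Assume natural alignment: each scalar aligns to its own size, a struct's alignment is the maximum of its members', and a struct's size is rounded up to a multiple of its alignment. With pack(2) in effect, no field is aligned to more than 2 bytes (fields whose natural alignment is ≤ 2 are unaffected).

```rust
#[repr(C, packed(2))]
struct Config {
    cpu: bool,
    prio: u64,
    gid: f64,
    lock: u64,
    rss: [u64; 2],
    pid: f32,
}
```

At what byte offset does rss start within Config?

@0: cpu [1B, align 1] → 1
+1 pad (align 2)
@2: prio [8B, align 2] → 10
@10: gid [8B, align 2] → 18
@18: lock [8B, align 2] → 26
@26: rss [16B, align 2] → 42

26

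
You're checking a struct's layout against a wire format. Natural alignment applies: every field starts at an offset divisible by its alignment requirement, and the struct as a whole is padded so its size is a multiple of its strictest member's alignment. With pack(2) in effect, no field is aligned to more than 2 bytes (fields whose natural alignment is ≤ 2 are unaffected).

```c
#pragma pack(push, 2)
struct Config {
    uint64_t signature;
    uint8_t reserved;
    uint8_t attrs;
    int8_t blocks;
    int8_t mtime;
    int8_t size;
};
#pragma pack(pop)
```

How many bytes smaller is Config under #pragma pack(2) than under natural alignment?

2

natural layout:
  signature at 0 (size 8, align 8) → ends 8
  reserved at 8 (size 1, align 1) → ends 9
  attrs at 9 (size 1, align 1) → ends 10
  blocks at 10 (size 1, align 1) → ends 11
  mtime at 11 (size 1, align 1) → ends 12
  size at 12 (size 1, align 1) → ends 13
  tail pad 3 to reach multiple of 8
  total 16 bytes, alignment 8
packed(2) layout:
  signature at 0 (size 8, align 2) → ends 8
  reserved at 8 (size 1, align 1) → ends 9
  attrs at 9 (size 1, align 1) → ends 10
  blocks at 10 (size 1, align 1) → ends 11
  mtime at 11 (size 1, align 1) → ends 12
  size at 12 (size 1, align 1) → ends 13
  tail pad 1 to reach multiple of 2
  total 14 bytes, alignment 2
16 − 14 = 2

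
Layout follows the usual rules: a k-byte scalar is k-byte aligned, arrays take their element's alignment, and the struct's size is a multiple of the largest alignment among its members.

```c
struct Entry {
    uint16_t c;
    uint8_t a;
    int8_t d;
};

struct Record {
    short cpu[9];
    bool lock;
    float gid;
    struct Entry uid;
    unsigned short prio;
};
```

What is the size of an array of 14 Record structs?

Entry: c at 0 (size 2, align 2) → ends 2; a at 2 (size 1, align 1) → ends 3; d at 3 (size 1, align 1) → ends 4; total 4 bytes, alignment 2
cpu at 0 (size 18, align 2) → ends 18
lock at 18 (size 1, align 1) → ends 19
pad 1 to align 4 for gid
gid at 20 (size 4, align 4) → ends 24
uid at 24 (size 4, align 2) → ends 28
prio at 28 (size 2, align 2) → ends 30
tail pad 2 to reach multiple of 4
total 32 bytes, alignment 4
array of 14: 14 × 32 = 448

448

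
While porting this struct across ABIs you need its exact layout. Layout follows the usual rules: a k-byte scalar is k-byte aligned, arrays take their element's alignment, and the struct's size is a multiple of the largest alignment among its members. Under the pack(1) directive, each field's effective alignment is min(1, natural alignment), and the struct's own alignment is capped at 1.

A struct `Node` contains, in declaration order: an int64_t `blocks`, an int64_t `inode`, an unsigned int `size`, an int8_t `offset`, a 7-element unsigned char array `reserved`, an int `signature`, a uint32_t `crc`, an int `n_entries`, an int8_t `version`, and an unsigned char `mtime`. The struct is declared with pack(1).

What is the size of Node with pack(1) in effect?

42

0..8  blocks  (8B, 1-aligned)
8..16  inode  (8B, 1-aligned)
16..20  size  (4B, 1-aligned)
20..21  offset  (1B, 1-aligned)
21..28  reserved  (7B, 1-aligned)
28..32  signature  (4B, 1-aligned)
32..36  crc  (4B, 1-aligned)
36..40  n_entries  (4B, 1-aligned)
40..41  version  (1B, 1-aligned)
41..42  mtime  (1B, 1-aligned)
sizeof = 42, alignof = 1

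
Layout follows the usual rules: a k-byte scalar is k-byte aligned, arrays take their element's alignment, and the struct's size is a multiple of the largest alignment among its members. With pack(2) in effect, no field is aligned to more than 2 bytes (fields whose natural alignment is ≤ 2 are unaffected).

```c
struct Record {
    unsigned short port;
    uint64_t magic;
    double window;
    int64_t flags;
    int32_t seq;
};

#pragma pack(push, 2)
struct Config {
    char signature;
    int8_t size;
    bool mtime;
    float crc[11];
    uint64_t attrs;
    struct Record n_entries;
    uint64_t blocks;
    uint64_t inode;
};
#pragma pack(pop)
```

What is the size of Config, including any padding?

Record: 0..2  port  (2B, 2-aligned); 2..8  -- padding (6B); 8..16  magic  (8B, 8-aligned); 16..24  window  (8B, 8-aligned); 24..32  flags  (8B, 8-aligned); 32..36  seq  (4B, 4-aligned); 36..40  -- tail padding (4B); sizeof = 40, alignof = 8
0..1  signature  (1B, 1-aligned)
1..2  size  (1B, 1-aligned)
2..3  mtime  (1B, 1-aligned)
3..4  -- padding (1B)
4..48  crc  (44B, 2-aligned)
48..56  attrs  (8B, 2-aligned)
56..96  n_entries  (40B, 2-aligned)
96..104  blocks  (8B, 2-aligned)
104..112  inode  (8B, 2-aligned)
sizeof = 112, alignof = 2

112 bytes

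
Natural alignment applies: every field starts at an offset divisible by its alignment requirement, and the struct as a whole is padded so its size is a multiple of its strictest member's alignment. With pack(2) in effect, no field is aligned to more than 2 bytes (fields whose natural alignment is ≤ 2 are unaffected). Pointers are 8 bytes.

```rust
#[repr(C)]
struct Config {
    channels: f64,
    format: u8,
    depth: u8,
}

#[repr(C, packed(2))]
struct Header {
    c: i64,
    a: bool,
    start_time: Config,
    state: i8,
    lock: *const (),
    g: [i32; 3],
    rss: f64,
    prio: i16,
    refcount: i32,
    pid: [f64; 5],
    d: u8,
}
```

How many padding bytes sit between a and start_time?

Config: @0: channels [8B, align 8] → 8; @8: format [1B, align 1] → 9; @9: depth [1B, align 1] → 10; +6 tail pad (align 8); size 16, align 8
@0: c [8B, align 2] → 8
@8: a [1B, align 1] → 9
+1 pad (align 2)
@10: start_time [16B, align 2] → 26

1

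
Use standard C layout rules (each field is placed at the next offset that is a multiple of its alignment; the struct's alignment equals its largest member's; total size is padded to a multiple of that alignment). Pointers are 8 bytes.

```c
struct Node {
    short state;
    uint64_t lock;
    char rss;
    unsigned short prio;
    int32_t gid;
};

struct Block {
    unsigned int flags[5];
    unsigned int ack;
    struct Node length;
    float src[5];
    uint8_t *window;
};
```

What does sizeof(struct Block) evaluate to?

80

Node: state at 0 (size 2, align 2) → ends 2; pad 6 to align 8 for lock; lock at 8 (size 8, align 8) → ends 16; rss at 16 (size 1, align 1) → ends 17; pad 1 to align 2 for prio; prio at 18 (size 2, align 2) → ends 20; gid at 20 (size 4, align 4) → ends 24; total 24 bytes, alignment 8
flags at 0 (size 20, align 4) → ends 20
ack at 20 (size 4, align 4) → ends 24
length at 24 (size 24, align 8) → ends 48
src at 48 (size 20, align 4) → ends 68
pad 4 to align 8 for window
window at 72 (size 8, align 8) → ends 80
total 80 bytes, alignment 8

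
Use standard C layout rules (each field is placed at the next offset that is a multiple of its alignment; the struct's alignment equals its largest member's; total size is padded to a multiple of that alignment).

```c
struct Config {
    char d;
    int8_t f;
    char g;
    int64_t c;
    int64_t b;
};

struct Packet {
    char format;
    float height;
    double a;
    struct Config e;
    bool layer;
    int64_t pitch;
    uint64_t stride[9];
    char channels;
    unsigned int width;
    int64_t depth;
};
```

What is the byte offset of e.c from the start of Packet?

Config: @0: d [1B, align 1] → 1; @1: f [1B, align 1] → 2; @2: g [1B, align 1] → 3; +5 pad (align 8); @8: c [8B, align 8] → 16; @16: b [8B, align 8] → 24; size 24, align 8
@0: format [1B, align 1] → 1
+3 pad (align 4)
@4: height [4B, align 4] → 8
@8: a [8B, align 8] → 16
@16: e [24B, align 8] → 40
within Config: c at 8
16 + 8 = 24

24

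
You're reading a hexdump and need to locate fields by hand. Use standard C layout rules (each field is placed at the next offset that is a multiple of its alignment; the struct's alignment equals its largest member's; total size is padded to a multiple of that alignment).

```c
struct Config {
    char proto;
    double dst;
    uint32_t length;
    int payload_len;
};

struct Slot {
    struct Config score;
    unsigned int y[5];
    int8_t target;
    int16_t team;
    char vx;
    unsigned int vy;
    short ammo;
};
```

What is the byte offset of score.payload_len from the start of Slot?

Config: proto at 0 (size 1, align 1) → ends 1; pad 7 to align 8 for dst; dst at 8 (size 8, align 8) → ends 16; length at 16 (size 4, align 4) → ends 20; payload_len at 20 (size 4, align 4) → ends 24; total 24 bytes, alignment 8
score at 0 (size 24, align 8) → ends 24
within Config: payload_len at 20
0 + 20 = 20

20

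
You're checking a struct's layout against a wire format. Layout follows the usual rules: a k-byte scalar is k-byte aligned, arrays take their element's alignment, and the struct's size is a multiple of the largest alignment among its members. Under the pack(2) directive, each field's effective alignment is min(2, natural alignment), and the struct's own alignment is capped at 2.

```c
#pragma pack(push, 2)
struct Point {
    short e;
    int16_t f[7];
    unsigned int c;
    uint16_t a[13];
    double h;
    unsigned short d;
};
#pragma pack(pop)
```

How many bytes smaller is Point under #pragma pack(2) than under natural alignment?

natural layout:
  @0: e [2B, align 2] → 2
  @2: f [14B, align 2] → 16
  @16: c [4B, align 4] → 20
  @20: a [26B, align 2] → 46
  +2 pad (align 8)
  @48: h [8B, align 8] → 56
  @56: d [2B, align 2] → 58
  +6 tail pad (align 8)
  size 64, align 8
packed(2) layout:
  @0: e [2B, align 2] → 2
  @2: f [14B, align 2] → 16
  @16: c [4B, align 2] → 20
  @20: a [26B, align 2] → 46
  @46: h [8B, align 2] → 54
  @54: d [2B, align 2] → 56
  size 56, align 2
64 − 56 = 8

8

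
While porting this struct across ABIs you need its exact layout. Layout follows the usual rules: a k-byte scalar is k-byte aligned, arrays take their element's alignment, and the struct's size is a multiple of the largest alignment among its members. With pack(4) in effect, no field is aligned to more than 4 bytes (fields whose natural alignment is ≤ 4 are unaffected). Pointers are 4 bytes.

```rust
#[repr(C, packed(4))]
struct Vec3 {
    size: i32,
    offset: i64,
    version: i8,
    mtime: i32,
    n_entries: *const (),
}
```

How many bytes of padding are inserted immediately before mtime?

size at 0 (size 4, align 4) → ends 4
offset at 4 (size 8, align 4) → ends 12
version at 12 (size 1, align 1) → ends 13
pad 3 to align 4 for mtime
mtime at 16 (size 4, align 4) → ends 20

3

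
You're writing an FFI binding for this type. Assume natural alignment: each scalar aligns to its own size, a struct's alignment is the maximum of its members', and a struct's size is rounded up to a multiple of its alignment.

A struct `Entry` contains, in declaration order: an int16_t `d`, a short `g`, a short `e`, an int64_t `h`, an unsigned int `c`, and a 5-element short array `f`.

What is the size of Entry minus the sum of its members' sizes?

4

d at 0 (size 2, align 2) → ends 2
g at 2 (size 2, align 2) → ends 4
e at 4 (size 2, align 2) → ends 6
pad 2 to align 8 for h
h at 8 (size 8, align 8) → ends 16
c at 16 (size 4, align 4) → ends 20
f at 20 (size 10, align 2) → ends 30
tail pad 2 to reach multiple of 8
total 32 bytes, alignment 8
data bytes 28, size 32 → padding 4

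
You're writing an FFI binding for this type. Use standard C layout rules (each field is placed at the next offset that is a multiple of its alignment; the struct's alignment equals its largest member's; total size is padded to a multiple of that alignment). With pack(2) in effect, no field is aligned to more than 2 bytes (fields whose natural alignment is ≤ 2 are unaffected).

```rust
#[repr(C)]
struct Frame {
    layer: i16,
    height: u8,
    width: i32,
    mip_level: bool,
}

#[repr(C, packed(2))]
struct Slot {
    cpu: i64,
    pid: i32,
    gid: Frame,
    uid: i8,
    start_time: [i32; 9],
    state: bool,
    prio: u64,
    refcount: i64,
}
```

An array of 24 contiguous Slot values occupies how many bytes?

1920

Frame: @0: layer [2B, align 2] → 2; @2: height [1B, align 1] → 3; +1 pad (align 4); @4: width [4B, align 4] → 8; @8: mip_level [1B, align 1] → 9; +3 tail pad (align 4); size 12, align 4
@0: cpu [8B, align 2] → 8
@8: pid [4B, align 2] → 12
@12: gid [12B, align 2] → 24
@24: uid [1B, align 1] → 25
+1 pad (align 2)
@26: start_time [36B, align 2] → 62
@62: state [1B, align 1] → 63
+1 pad (align 2)
@64: prio [8B, align 2] → 72
@72: refcount [8B, align 2] → 80
size 80, align 2
array of 24: 24 × 80 = 1920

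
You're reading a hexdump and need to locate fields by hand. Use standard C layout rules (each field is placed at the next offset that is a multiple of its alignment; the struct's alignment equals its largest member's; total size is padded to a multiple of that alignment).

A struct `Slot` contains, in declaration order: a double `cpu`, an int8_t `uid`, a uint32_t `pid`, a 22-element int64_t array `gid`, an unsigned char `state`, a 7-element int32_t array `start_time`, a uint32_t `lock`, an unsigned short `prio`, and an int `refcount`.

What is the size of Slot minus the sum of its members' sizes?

@0: cpu [8B, align 8] → 8
@8: uid [1B, align 1] → 9
+3 pad (align 4)
@12: pid [4B, align 4] → 16
@16: gid [176B, align 8] → 192
@192: state [1B, align 1] → 193
+3 pad (align 4)
@196: start_time [28B, align 4] → 224
@224: lock [4B, align 4] → 228
@228: prio [2B, align 2] → 230
+2 pad (align 4)
@232: refcount [4B, align 4] → 236
+4 tail pad (align 8)
size 240, align 8
data bytes 228, size 240 → padding 12

12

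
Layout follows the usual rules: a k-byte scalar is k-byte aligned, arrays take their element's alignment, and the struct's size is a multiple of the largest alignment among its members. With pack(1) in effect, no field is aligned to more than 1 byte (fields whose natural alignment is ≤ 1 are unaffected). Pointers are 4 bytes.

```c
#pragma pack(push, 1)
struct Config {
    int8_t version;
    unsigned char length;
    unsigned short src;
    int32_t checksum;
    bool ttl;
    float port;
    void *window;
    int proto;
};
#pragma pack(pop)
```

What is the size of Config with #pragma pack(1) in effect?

21

version at 0 (size 1, align 1) → ends 1
length at 1 (size 1, align 1) → ends 2
src at 2 (size 2, align 1) → ends 4
checksum at 4 (size 4, align 1) → ends 8
ttl at 8 (size 1, align 1) → ends 9
port at 9 (size 4, align 1) → ends 13
window at 13 (size 4, align 1) → ends 17
proto at 17 (size 4, align 1) → ends 21
total 21 bytes, alignment 1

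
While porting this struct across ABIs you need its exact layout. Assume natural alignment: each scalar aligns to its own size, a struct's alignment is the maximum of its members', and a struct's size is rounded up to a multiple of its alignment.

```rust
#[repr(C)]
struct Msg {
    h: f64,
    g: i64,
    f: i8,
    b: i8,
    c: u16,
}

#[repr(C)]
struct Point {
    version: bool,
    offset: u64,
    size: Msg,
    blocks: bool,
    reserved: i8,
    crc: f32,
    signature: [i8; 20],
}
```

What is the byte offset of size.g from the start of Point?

24

Msg: @0: h [8B, align 8] → 8; @8: g [8B, align 8] → 16; @16: f [1B, align 1] → 17; @17: b [1B, align 1] → 18; @18: c [2B, align 2] → 20; +4 tail pad (align 8); size 24, align 8
@0: version [1B, align 1] → 1
+7 pad (align 8)
@8: offset [8B, align 8] → 16
@16: size [24B, align 8] → 40
within Msg: g at 8
16 + 8 = 24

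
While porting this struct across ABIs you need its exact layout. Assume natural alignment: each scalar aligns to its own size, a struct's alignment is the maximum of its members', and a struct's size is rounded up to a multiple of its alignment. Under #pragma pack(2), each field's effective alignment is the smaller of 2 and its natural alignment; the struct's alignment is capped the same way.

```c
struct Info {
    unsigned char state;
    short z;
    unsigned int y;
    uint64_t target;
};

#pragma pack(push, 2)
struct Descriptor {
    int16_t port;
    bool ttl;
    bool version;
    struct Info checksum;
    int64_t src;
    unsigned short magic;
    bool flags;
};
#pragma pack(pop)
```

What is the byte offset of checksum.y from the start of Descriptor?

8

Info: 0..1  state  (1B, 1-aligned); 1..2  -- padding (1B); 2..4  z  (2B, 2-aligned); 4..8  y  (4B, 4-aligned); 8..16  target  (8B, 8-aligned); sizeof = 16, alignof = 8
0..2  port  (2B, 2-aligned)
2..3  ttl  (1B, 1-aligned)
3..4  version  (1B, 1-aligned)
4..20  checksum  (16B, 2-aligned)
within Info: y at 4
4 + 4 = 8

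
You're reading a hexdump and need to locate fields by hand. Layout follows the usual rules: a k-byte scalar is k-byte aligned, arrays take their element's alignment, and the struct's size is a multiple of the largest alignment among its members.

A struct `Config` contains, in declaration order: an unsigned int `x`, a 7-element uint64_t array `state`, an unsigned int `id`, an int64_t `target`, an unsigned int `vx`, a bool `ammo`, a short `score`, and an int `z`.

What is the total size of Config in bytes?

96 bytes

0..4  x  (4B, 4-aligned)
4..8  -- padding (4B)
8..64  state  (56B, 8-aligned)
64..68  id  (4B, 4-aligned)
68..72  -- padding (4B)
72..80  target  (8B, 8-aligned)
80..84  vx  (4B, 4-aligned)
84..85  ammo  (1B, 1-aligned)
85..86  -- padding (1B)
86..88  score  (2B, 2-aligned)
88..92  z  (4B, 4-aligned)
92..96  -- tail padding (4B)
sizeof = 96, alignof = 8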